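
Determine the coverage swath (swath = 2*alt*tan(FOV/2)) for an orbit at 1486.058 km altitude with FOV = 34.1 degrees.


FOV = 34.1 deg = 0.5951573 rad
swath = 2 * alt * tan(FOV/2) = 2 * 1486.058 * tan(0.2975786)
swath = 2 * 1486.058 * 0.3066852
swath = 911.5039 km

911.5039 km


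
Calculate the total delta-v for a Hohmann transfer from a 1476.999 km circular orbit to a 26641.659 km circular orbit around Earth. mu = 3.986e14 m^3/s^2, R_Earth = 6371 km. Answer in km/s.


r1 = 7847.9990 km = 7.847999e+06 m
r2 = 33012.6590 km = 3.3012659e+07 m
dv1 = sqrt(mu/r1)*(sqrt(2*r2/(r1+r2)) - 1) = 1932.5282 m/s
dv2 = sqrt(mu/r2)*(1 - sqrt(2*r1/(r1+r2))) = 1321.1632 m/s
total dv = |dv1| + |dv2| = 1932.5282 + 1321.1632 = 3253.6914 m/s = 3.2537 km/s

3.2537 km/s


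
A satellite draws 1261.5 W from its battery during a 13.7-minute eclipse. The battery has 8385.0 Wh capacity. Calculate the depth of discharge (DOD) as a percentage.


E_used = P * t / 60 = 1261.5 * 13.7 / 60 = 288.0425 Wh
DOD = E_used / E_total * 100 = 288.0425 / 8385.0 * 100
DOD = 3.4352 %

3.4352 %


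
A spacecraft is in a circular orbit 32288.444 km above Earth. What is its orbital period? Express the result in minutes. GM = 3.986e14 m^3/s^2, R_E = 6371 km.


r = 38659.4440 km = 3.8659444e+07 m
T = 2*pi*sqrt(r^3/mu) = 2*pi*sqrt(5.7778573e+22 / 3.986e14)
T = 75647.5081 s = 1260.7918 min

1260.7918 minutes


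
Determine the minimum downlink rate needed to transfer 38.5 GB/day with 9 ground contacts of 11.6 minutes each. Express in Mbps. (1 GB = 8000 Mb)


total contact time = 9 * 11.6 * 60 = 6264.0000 s
data = 38.5 GB = 308000.0000 Mb
rate = 308000.0000 / 6264.0000 = 49.1699 Mbps

49.1699 Mbps


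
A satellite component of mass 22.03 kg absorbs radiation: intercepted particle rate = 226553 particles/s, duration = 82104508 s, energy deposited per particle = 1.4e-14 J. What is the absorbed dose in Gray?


Total energy deposited = rate * time * E_per
  = 226553 * 82104508 * 1.4e-14 = 0.2604143 J
Dose = E_total / mass = 0.2604143 / 22.03
Dose = 0.01182089 Gy

0.0118 Gy


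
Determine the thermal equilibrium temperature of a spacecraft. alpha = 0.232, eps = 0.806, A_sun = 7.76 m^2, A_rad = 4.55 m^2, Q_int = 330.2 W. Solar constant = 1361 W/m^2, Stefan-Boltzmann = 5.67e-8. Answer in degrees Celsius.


Numerator = alpha*S*A_sun + Q_int = 0.232*1361*7.76 + 330.2 = 2780.4355 W
Denominator = eps*sigma*A_rad = 0.806*5.67e-8*4.55 = 2.0793591e-07 W/K^4
T^4 = 1.3371599e+10 K^4
T = 340.0524 K = 66.9024 C

66.9024 degrees Celsius


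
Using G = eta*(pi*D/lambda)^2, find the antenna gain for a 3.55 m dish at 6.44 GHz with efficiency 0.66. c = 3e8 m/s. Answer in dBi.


lambda = c/f = 3e8 / 6.44e+09 = 0.04658385 m
G = eta*(pi*D/lambda)^2 = 0.66*(pi*3.55/0.04658385)^2
G = 37829.4139 (linear)
G = 10*log10(37829.4139) = 45.7783 dBi

45.7783 dBi


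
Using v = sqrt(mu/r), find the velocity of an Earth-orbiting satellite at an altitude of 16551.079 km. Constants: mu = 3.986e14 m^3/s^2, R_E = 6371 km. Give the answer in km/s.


r = R_E + alt = 6371.0 + 16551.079 = 22922.0790 km = 2.2922079e+07 m
v = sqrt(mu/r) = sqrt(3.986e14 / 2.2922079e+07) = 4170.0537 m/s = 4.1701 km/s

4.1701 km/s


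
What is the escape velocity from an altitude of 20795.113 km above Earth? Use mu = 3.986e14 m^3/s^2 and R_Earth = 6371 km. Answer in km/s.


r = 6371.0 + 20795.113 = 27166.1130 km = 2.7166113e+07 m
v_esc = sqrt(2*mu/r) = sqrt(2*3.986e14 / 2.7166113e+07)
v_esc = 5417.1379 m/s = 5.4171 km/s

5.4171 km/s


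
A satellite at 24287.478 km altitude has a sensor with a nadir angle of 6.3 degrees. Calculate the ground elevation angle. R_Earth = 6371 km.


r = R_E + alt = 30658.4780 km
Law of sines in the satellite / Earth-center / ground-point triangle:
  sin(nadir)/R_E = sin(90 + el)/r  =>  cos(el) = (r/R_E)*sin(nadir)
cos(el) = (30658.4780 / 6371.0000) * sin(6.3 deg) = 0.5280626
el = arccos(0.5280626) = 58.1254 deg
(Earth-central angle = 90 - nadir - el = 25.5746 deg)

58.1254 degrees


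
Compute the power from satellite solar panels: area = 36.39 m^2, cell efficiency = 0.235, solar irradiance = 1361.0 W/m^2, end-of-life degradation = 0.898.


P = area * eta * S * degradation
P = 36.39 * 0.235 * 1361.0 * 0.898
P = 10451.6385 W

10451.6385 W


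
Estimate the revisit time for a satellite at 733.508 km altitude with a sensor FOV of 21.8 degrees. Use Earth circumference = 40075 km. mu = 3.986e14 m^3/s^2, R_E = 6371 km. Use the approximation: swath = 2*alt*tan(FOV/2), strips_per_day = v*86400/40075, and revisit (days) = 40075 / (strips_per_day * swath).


swath = 2*733.508*tan(0.1902409) = 282.5028 km
v = sqrt(mu/r) = 7490.3419 m/s = 7.4903 km/s
strips/day = v*86400/40075 = 7.4903*86400/40075 = 16.1489
coverage/day = strips * swath = 16.1489 * 282.5028 = 4562.0973 km
revisit = 40075 / 4562.0973 = 8.7843 days

8.7843 days


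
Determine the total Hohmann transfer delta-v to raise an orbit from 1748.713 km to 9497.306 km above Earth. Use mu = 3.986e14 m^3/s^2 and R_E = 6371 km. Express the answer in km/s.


r1 = 8119.7130 km = 8.119713e+06 m
r2 = 15868.3060 km = 1.5868306e+07 m
dv1 = sqrt(mu/r1)*(sqrt(2*r2/(r1+r2)) - 1) = 1052.5499 m/s
dv2 = sqrt(mu/r2)*(1 - sqrt(2*r1/(r1+r2))) = 888.1689 m/s
total dv = |dv1| + |dv2| = 1052.5499 + 888.1689 = 1940.7189 m/s = 1.9407 km/s

1.9407 km/s


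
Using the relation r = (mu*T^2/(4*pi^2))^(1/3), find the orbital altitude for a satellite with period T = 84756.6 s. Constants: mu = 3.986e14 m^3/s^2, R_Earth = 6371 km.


T = 84756.6 s
r = (mu*T^2/(4*pi^2))^(1/3) = (3.986e14 * 84756.6^2 / (4*pi^2))^(1/3)
r = 4.1703727e+07 m = 41703.7271 km
alt = r - R_E = 41703.7271 - 6371 = 35332.7271 km

35332.7271 km


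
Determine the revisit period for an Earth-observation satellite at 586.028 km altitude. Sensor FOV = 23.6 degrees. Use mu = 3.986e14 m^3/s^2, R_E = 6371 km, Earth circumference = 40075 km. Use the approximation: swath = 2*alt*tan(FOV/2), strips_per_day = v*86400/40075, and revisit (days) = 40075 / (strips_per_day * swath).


swath = 2*586.028*tan(0.2059489) = 244.8553 km
v = sqrt(mu/r) = 7569.3184 m/s = 7.5693 km/s
strips/day = v*86400/40075 = 7.5693*86400/40075 = 16.3191
coverage/day = strips * swath = 16.3191 * 244.8553 = 3995.8246 km
revisit = 40075 / 3995.8246 = 10.0292 days

10.0292 days


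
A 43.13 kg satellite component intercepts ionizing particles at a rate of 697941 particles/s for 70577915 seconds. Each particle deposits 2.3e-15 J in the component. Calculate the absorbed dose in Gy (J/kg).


Total energy deposited = rate * time * E_per
  = 697941 * 70577915 * 2.3e-15 = 0.1132962 J
Dose = E_total / mass = 0.1132962 / 43.13
Dose = 0.002626854 Gy

0.0026 Gy


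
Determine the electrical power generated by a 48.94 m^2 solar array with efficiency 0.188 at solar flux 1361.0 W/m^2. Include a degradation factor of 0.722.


P = area * eta * S * degradation
P = 48.94 * 0.188 * 1361.0 * 0.722
P = 9041.0139 W

9041.0139 W


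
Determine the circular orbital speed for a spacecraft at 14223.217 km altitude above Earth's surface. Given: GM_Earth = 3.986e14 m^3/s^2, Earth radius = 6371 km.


r = R_E + alt = 6371.0 + 14223.217 = 20594.2170 km = 2.0594217e+07 m
v = sqrt(mu/r) = sqrt(3.986e14 / 2.0594217e+07) = 4399.4259 m/s = 4.3994 km/s

4.3994 km/s


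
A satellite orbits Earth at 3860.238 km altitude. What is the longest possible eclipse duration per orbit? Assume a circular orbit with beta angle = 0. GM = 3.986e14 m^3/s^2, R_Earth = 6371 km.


r = 10231.2380 km
T = 171.6533 min
Eclipse fraction = arcsin(R_E/r)/pi = arcsin(6371.0000/10231.2380)/pi
= arcsin(0.6227008)/pi = 0.2139646
Eclipse duration = 0.2139646 * 171.6533 = 36.7277 min

36.7277 minutes


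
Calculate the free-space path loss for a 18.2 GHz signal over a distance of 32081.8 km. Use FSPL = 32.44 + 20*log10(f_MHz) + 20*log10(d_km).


f = 18.2 GHz = 18200.0000 MHz
d = 32081.8 km
FSPL = 32.44 + 20*log10(18200.0000) + 20*log10(32081.8)
FSPL = 32.44 + 85.2014 + 90.1252
FSPL = 207.7666 dB

207.7666 dB


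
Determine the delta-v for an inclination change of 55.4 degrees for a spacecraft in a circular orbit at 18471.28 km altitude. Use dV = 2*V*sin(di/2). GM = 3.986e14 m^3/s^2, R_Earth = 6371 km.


r = 24842.2800 km = 2.484228e+07 m
V = sqrt(mu/r) = 4005.6493 m/s
di = 55.4 deg = 0.9669124 rad
dV = 2*V*sin(di/2) = 2*4005.6493*sin(0.4834562)
dV = 3723.9884 m/s = 3.7240 km/s

3.7240 km/s


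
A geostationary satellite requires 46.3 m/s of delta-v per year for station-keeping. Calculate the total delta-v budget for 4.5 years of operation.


dV = rate * years = 46.3 * 4.5
dV = 208.3500 m/s

208.3500 m/s


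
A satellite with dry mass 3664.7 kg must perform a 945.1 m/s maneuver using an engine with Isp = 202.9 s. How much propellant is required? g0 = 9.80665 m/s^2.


ve = Isp * g0 = 202.9 * 9.80665 = 1989.769285 m/s
mass ratio = exp(dv/ve) = exp(945.1/1989.769285) = 1.60798154
m_prop = m_dry * (mr - 1) = 3664.7 * (1.60798154 - 1)
m_prop = 2228.0700 kg

2228.0700 kg


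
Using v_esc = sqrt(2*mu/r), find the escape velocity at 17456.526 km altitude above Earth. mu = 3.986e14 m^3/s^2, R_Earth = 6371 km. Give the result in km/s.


r = 6371.0 + 17456.526 = 23827.5260 km = 2.3827526e+07 m
v_esc = sqrt(2*mu/r) = sqrt(2*3.986e14 / 2.3827526e+07)
v_esc = 5784.2116 m/s = 5.7842 km/s

5.7842 km/s


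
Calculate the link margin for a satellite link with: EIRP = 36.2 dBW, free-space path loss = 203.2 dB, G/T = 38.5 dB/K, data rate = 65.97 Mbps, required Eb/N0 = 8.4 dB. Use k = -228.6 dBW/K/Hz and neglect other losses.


C/N0 = EIRP - FSPL + G/T - k = 36.2 - 203.2 + 38.5 - (-228.6)
C/N0 = 100.1000 dB-Hz
R_b = 65.97 Mbps = 6.597e+07 bps -> 10*log10(R_b) = 78.1935 dB-Hz
Eb/N0 = C/N0 - 10*log10(R_b) = 100.1000 - 78.1935 = 21.9065 dB
Margin = Eb/N0 - Eb/N0_req = 21.9065 - 8.4 = 13.5065 dB (link closes)

13.5065 dB


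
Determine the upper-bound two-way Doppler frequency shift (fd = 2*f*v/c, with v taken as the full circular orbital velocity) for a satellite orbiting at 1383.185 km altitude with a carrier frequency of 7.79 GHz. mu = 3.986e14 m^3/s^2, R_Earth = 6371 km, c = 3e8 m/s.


r = 7.754185e+06 m
v = sqrt(mu/r) = 7169.6931 m/s (worst-case radial velocity)
f = 7.79 GHz = 7.79e+09 Hz
fd = 2*f*v/c = 2*7.79e+09*7169.6931/3.0e+08
fd = 372346.0634 Hz

372346.0634 Hz


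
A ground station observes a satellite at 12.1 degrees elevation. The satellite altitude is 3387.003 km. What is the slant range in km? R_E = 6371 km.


h = 3387.003 km, el = 12.1 deg
d = -R_E*sin(el) + sqrt((R_E*sin(el))^2 + 2*R_E*h + h^2)
d = -6371.0000*sin(0.2111848) + sqrt((6371.0000*0.2096186)^2 + 2*6371.0000*3387.003 + 3387.003^2)
d = 6175.3449 km

6175.3449 km


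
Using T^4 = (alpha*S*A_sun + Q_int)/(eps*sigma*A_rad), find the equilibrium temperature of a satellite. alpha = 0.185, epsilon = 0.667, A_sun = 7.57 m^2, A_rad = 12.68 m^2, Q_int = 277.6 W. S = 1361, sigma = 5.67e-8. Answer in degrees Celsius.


Numerator = alpha*S*A_sun + Q_int = 0.185*1361*7.57 + 277.6 = 2183.6125 W
Denominator = eps*sigma*A_rad = 0.667*5.67e-8*12.68 = 4.7954365e-07 W/K^4
T^4 = 4.5535218e+09 K^4
T = 259.7687 K = -13.3813 C

-13.3813 degrees Celsius


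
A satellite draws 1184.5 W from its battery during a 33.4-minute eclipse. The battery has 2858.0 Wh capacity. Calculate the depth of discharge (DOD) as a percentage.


E_used = P * t / 60 = 1184.5 * 33.4 / 60 = 659.3717 Wh
DOD = E_used / E_total * 100 = 659.3717 / 2858.0 * 100
DOD = 23.0711 %

23.0711 %


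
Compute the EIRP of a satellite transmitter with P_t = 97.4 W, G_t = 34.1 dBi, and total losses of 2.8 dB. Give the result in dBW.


Pt = 97.4 W = 19.8856 dBW
EIRP = Pt_dBW + Gt - losses = 19.8856 + 34.1 - 2.8 = 51.1856 dBW

51.1856 dBW


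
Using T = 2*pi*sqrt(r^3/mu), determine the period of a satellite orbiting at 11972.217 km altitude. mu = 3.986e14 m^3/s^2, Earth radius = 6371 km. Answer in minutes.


r = 18343.2170 km = 1.8343217e+07 m
T = 2*pi*sqrt(r^3/mu) = 2*pi*sqrt(6.1720084e+21 / 3.986e14)
T = 24724.3269 s = 412.0721 min

412.0721 minutes


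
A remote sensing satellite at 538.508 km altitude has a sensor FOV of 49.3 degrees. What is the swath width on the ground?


FOV = 49.3 deg = 0.8604473 rad
swath = 2 * alt * tan(FOV/2) = 2 * 538.508 * tan(0.4302237)
swath = 2 * 538.508 * 0.4588918
swath = 494.2338 km

494.2338 km


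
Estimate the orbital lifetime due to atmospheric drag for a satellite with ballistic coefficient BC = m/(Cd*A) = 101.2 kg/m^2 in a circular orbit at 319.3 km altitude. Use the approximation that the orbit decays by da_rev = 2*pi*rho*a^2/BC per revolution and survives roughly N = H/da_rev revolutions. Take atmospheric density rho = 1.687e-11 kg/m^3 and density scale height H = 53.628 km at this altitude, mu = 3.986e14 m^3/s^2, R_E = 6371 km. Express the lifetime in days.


a = R_E + alt = 6690.3000 km = 6.6903e+06 m
da_rev = 2*pi*rho*a^2/BC = 2*pi*1.687e-11*(6.6903e+06)^2/101.2 = 46.881945 m per revolution
N = H/da_rev = 53628.0000 m / 46.881945 m = 1143.8945 revolutions
P = 2*pi*sqrt(a^3/mu) = 5446.0247 s
lifetime = N*P = 1143.8945 * 5446.0247 = 6.2296778e+06 s = 72.1028 days

72.1028 days


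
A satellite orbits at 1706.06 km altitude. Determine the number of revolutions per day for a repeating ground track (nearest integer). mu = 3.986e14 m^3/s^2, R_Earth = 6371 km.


r = 8.07706e+06 m
T = 2*pi*sqrt(r^3/mu) = 7224.2237 s = 120.4037 min
revs/day = 1440 / 120.4037 = 11.9598
Rounded: 12 revolutions per day

12 revolutions per day


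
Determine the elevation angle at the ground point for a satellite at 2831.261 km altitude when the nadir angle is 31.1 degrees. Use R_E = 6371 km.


r = R_E + alt = 9202.2610 km
Law of sines in the satellite / Earth-center / ground-point triangle:
  sin(nadir)/R_E = sin(90 + el)/r  =>  cos(el) = (r/R_E)*sin(nadir)
cos(el) = (9202.2610 / 6371.0000) * sin(31.1 deg) = 0.7460798
el = arccos(0.7460798) = 41.7481 deg
(Earth-central angle = 90 - nadir - el = 17.1519 deg)

41.7481 degrees


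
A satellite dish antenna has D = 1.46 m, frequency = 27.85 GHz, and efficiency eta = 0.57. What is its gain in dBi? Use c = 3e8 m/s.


lambda = c/f = 3e8 / 2.785e+10 = 0.01077199 m
G = eta*(pi*D/lambda)^2 = 0.57*(pi*1.46/0.01077199)^2
G = 103344.6984 (linear)
G = 10*log10(103344.6984) = 50.1429 dBi

50.1429 dBi


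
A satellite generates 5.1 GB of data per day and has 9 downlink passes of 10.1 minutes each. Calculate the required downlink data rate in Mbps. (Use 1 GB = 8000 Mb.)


total contact time = 9 * 10.1 * 60 = 5454.0000 s
data = 5.1 GB = 40800.0000 Mb
rate = 40800.0000 / 5454.0000 = 7.4807 Mbps

7.4807 Mbps


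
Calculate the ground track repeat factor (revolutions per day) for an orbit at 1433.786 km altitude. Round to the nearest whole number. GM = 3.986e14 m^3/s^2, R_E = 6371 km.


r = 7.804786e+06 m
T = 2*pi*sqrt(r^3/mu) = 6862.0317 s = 114.3672 min
revs/day = 1440 / 114.3672 = 12.5910
Rounded: 13 revolutions per day

13 revolutions per day


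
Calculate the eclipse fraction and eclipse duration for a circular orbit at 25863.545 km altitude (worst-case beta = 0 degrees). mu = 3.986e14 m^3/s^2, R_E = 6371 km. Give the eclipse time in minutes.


r = 32234.5450 km
T = 959.9360 min
Eclipse fraction = arcsin(R_E/r)/pi = arcsin(6371.0000/32234.5450)/pi
= arcsin(0.1976451)/pi = 0.06332936
Eclipse duration = 0.06332936 * 959.9360 = 60.7921 min

60.7921 minutes


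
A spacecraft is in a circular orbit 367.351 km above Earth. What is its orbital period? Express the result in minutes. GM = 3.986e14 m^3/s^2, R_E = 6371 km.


r = 6738.3510 km = 6.738351e+06 m
T = 2*pi*sqrt(r^3/mu) = 2*pi*sqrt(3.0595735e+20 / 3.986e14)
T = 5504.8015 s = 91.7467 min

91.7467 minutes


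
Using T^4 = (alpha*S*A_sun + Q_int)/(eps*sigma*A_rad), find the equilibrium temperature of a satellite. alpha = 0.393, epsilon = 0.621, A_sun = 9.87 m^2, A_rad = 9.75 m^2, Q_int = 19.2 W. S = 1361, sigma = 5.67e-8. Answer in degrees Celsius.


Numerator = alpha*S*A_sun + Q_int = 0.393*1361*9.87 + 19.2 = 5298.3965 W
Denominator = eps*sigma*A_rad = 0.621*5.67e-8*9.75 = 3.4330433e-07 W/K^4
T^4 = 1.5433527e+10 K^4
T = 352.4652 K = 79.3152 C

79.3152 degrees Celsius


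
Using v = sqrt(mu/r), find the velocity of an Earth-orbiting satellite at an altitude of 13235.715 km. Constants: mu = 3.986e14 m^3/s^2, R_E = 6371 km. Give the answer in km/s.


r = R_E + alt = 6371.0 + 13235.715 = 19606.7150 km = 1.9606715e+07 m
v = sqrt(mu/r) = sqrt(3.986e14 / 1.9606715e+07) = 4508.8546 m/s = 4.5089 km/s

4.5089 km/s


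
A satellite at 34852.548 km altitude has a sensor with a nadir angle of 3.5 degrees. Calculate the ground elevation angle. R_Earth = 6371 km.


r = R_E + alt = 41223.5480 km
Law of sines in the satellite / Earth-center / ground-point triangle:
  sin(nadir)/R_E = sin(90 + el)/r  =>  cos(el) = (r/R_E)*sin(nadir)
cos(el) = (41223.5480 / 6371.0000) * sin(3.5 deg) = 0.3950145
el = arccos(0.3950145) = 66.7331 deg
(Earth-central angle = 90 - nadir - el = 19.7669 deg)

66.7331 degrees


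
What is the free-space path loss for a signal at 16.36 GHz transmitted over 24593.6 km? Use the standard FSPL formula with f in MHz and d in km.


f = 16.36 GHz = 16360.0000 MHz
d = 24593.6 km
FSPL = 32.44 + 20*log10(16360.0000) + 20*log10(24593.6)
FSPL = 32.44 + 84.2757 + 87.8164
FSPL = 204.5321 dB

204.5321 dB


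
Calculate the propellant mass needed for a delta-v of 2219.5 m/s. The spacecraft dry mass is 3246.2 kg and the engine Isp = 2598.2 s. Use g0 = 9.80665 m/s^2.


ve = Isp * g0 = 2598.2 * 9.80665 = 25479.638030 m/s
mass ratio = exp(dv/ve) = exp(2219.5/25479.638030) = 1.09101535
m_prop = m_dry * (mr - 1) = 3246.2 * (1.09101535 - 1)
m_prop = 295.4540 kg

295.4540 kg


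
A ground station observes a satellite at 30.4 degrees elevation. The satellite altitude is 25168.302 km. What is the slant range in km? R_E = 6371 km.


h = 25168.302 km, el = 30.4 deg
d = -R_E*sin(el) + sqrt((R_E*sin(el))^2 + 2*R_E*h + h^2)
d = -6371.0000*sin(0.5305801) + sqrt((6371.0000*0.5060338)^2 + 2*6371.0000*25168.302 + 25168.302^2)
d = 27832.9700 km

27832.9700 km


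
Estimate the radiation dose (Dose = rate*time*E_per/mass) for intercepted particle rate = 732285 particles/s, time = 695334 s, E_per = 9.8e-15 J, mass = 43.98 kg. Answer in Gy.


Total energy deposited = rate * time * E_per
  = 732285 * 695334 * 9.8e-15 = 0.00498999 J
Dose = E_total / mass = 0.00498999 / 43.98
Dose = 1.1346044e-04 Gy

1.1346e-04 Gy


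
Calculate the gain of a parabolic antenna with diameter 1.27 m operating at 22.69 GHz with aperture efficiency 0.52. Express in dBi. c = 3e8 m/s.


lambda = c/f = 3e8 / 2.269e+10 = 0.01322168 m
G = eta*(pi*D/lambda)^2 = 0.52*(pi*1.27/0.01322168)^2
G = 47351.8568 (linear)
G = 10*log10(47351.8568) = 46.7534 dBi

46.7534 dBi


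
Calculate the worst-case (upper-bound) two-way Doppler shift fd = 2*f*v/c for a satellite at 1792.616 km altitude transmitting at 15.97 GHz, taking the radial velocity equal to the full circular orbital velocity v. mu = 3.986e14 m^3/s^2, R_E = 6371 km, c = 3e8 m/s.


r = 8.163616e+06 m
v = sqrt(mu/r) = 6987.5892 m/s (worst-case radial velocity)
f = 15.97 GHz = 1.597e+10 Hz
fd = 2*f*v/c = 2*1.597e+10*6987.5892/3.0e+08
fd = 743945.3270 Hz

743945.3270 Hz


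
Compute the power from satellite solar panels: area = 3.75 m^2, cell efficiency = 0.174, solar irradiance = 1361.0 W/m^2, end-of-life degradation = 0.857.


P = area * eta * S * degradation
P = 3.75 * 0.174 * 1361.0 * 0.857
P = 761.0610 W

761.0610 W


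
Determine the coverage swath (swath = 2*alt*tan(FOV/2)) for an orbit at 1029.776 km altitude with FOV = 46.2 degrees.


FOV = 46.2 deg = 0.8063421 rad
swath = 2 * alt * tan(FOV/2) = 2 * 1029.776 * tan(0.4031711)
swath = 2 * 1029.776 * 0.4265361
swath = 878.4734 km

878.4734 km


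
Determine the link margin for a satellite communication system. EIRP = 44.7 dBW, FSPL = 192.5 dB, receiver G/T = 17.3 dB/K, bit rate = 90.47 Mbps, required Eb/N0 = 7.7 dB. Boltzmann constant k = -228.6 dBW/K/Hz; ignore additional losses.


C/N0 = EIRP - FSPL + G/T - k = 44.7 - 192.5 + 17.3 - (-228.6)
C/N0 = 98.1000 dB-Hz
R_b = 90.47 Mbps = 9.047e+07 bps -> 10*log10(R_b) = 79.5650 dB-Hz
Eb/N0 = C/N0 - 10*log10(R_b) = 98.1000 - 79.5650 = 18.5350 dB
Margin = Eb/N0 - Eb/N0_req = 18.5350 - 7.7 = 10.8350 dB (link closes)

10.8350 dB


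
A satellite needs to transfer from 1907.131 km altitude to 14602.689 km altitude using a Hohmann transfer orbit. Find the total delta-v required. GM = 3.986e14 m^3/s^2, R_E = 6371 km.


r1 = 8278.1310 km = 8.278131e+06 m
r2 = 20973.6890 km = 2.0973689e+07 m
dv1 = sqrt(mu/r1)*(sqrt(2*r2/(r1+r2)) - 1) = 1370.4787 m/s
dv2 = sqrt(mu/r2)*(1 - sqrt(2*r1/(r1+r2))) = 1079.7316 m/s
total dv = |dv1| + |dv2| = 1370.4787 + 1079.7316 = 2450.2103 m/s = 2.4502 km/s

2.4502 km/s


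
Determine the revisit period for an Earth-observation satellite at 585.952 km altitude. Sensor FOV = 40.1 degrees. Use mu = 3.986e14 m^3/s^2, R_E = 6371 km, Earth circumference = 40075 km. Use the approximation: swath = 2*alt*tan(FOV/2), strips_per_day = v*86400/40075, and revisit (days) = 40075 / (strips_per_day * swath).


swath = 2*585.952*tan(0.3499385) = 427.6967 km
v = sqrt(mu/r) = 7569.3597 m/s = 7.5694 km/s
strips/day = v*86400/40075 = 7.5694*86400/40075 = 16.3192
coverage/day = strips * swath = 16.3192 * 427.6967 = 6979.6759 km
revisit = 40075 / 6979.6759 = 5.7417 days

5.7417 days


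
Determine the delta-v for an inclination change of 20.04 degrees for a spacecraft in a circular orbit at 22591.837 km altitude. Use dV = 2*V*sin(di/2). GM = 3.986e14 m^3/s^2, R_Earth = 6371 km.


r = 28962.8370 km = 2.8962837e+07 m
V = sqrt(mu/r) = 3709.7795 m/s
di = 20.04 deg = 0.349764 rad
dV = 2*V*sin(di/2) = 2*3709.7795*sin(0.174882)
dV = 1290.9434 m/s = 1.2909 km/s

1.2909 km/s


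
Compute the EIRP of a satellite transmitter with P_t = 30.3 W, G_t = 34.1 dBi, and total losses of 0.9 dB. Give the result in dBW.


Pt = 30.3 W = 14.8144 dBW
EIRP = Pt_dBW + Gt - losses = 14.8144 + 34.1 - 0.9 = 48.0144 dBW

48.0144 dBW


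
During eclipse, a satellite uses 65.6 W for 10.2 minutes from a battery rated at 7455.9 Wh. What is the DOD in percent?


E_used = P * t / 60 = 65.6 * 10.2 / 60 = 11.1520 Wh
DOD = E_used / E_total * 100 = 11.1520 / 7455.9 * 100
DOD = 0.1495728 %

0.1496 %


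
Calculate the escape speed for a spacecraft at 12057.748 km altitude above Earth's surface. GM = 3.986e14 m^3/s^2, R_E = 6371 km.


r = 6371.0 + 12057.748 = 18428.7480 km = 1.8428748e+07 m
v_esc = sqrt(2*mu/r) = sqrt(2*3.986e14 / 1.8428748e+07)
v_esc = 6577.1194 m/s = 6.5771 km/s

6.5771 km/s


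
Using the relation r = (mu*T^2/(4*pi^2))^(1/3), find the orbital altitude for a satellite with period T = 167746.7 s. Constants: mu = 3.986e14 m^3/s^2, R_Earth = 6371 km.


T = 167746.7 s
r = (mu*T^2/(4*pi^2))^(1/3) = (3.986e14 * 167746.7^2 / (4*pi^2))^(1/3)
r = 6.573982e+07 m = 65739.8198 km
alt = r - R_E = 65739.8198 - 6371 = 59368.8198 km

59368.8198 km


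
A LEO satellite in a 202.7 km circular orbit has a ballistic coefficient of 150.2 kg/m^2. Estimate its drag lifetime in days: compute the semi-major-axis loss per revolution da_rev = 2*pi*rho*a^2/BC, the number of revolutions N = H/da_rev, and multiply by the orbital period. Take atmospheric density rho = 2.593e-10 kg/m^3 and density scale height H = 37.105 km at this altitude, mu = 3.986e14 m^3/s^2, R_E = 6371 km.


a = R_E + alt = 6573.7000 km = 6.5737e+06 m
da_rev = 2*pi*rho*a^2/BC = 2*pi*2.593e-10*(6.5737e+06)^2/150.2 = 468.740214 m per revolution
N = H/da_rev = 37105.0000 m / 468.740214 m = 79.1590 revolutions
P = 2*pi*sqrt(a^3/mu) = 5304.2751 s
lifetime = N*P = 79.1590 * 5304.2751 = 419881.0401 s = 4.8597 days

4.8597 days


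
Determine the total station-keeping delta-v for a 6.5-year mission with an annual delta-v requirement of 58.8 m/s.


dV = rate * years = 58.8 * 6.5
dV = 382.2000 m/s

382.2000 m/s


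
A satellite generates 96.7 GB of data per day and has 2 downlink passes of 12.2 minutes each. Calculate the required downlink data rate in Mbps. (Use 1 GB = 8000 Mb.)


total contact time = 2 * 12.2 * 60 = 1464.0000 s
data = 96.7 GB = 773600.0000 Mb
rate = 773600.0000 / 1464.0000 = 528.4153 Mbps

528.4153 Mbps


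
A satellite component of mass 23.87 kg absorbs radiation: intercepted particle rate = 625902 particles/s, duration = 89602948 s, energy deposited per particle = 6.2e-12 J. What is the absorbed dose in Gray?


Total energy deposited = rate * time * E_per
  = 625902 * 89602948 * 6.2e-12 = 347.7125 J
Dose = E_total / mass = 347.7125 / 23.87
Dose = 14.5669 Gy

14.5669 Gy


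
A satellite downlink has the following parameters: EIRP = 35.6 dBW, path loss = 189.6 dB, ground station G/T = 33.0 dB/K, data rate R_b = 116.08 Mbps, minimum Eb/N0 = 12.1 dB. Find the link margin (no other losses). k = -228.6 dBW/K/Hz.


C/N0 = EIRP - FSPL + G/T - k = 35.6 - 189.6 + 33.0 - (-228.6)
C/N0 = 107.6000 dB-Hz
R_b = 116.08 Mbps = 1.1608e+08 bps -> 10*log10(R_b) = 80.6476 dB-Hz
Eb/N0 = C/N0 - 10*log10(R_b) = 107.6000 - 80.6476 = 26.9524 dB
Margin = Eb/N0 - Eb/N0_req = 26.9524 - 12.1 = 14.8524 dB (link closes)

14.8524 dB


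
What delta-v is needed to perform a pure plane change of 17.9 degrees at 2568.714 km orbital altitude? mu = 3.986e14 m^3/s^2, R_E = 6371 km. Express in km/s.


r = 8939.7140 km = 8.939714e+06 m
V = sqrt(mu/r) = 6677.3914 m/s
di = 17.9 deg = 0.3124139 rad
dV = 2*V*sin(di/2) = 2*6677.3914*sin(0.156207)
dV = 2077.6368 m/s = 2.0776 km/s

2.0776 km/s


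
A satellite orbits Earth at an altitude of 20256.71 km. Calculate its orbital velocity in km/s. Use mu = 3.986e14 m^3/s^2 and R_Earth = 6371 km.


r = R_E + alt = 6371.0 + 20256.71 = 26627.7100 km = 2.662771e+07 m
v = sqrt(mu/r) = sqrt(3.986e14 / 2.662771e+07) = 3869.0268 m/s = 3.8690 km/s

3.8690 km/s


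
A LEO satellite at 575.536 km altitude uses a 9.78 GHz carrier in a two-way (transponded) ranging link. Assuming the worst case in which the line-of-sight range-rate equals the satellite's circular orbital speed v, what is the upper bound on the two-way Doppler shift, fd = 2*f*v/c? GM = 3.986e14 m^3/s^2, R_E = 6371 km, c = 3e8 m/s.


r = 6.946536e+06 m
v = sqrt(mu/r) = 7575.0325 m/s (worst-case radial velocity)
f = 9.78 GHz = 9.78e+09 Hz
fd = 2*f*v/c = 2*9.78e+09*7575.0325/3.0e+08
fd = 493892.1205 Hz

493892.1205 Hz


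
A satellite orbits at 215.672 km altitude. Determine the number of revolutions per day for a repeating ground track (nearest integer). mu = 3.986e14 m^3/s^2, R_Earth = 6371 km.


r = 6.586672e+06 m
T = 2*pi*sqrt(r^3/mu) = 5319.9834 s = 88.6664 min
revs/day = 1440 / 88.6664 = 16.2407
Rounded: 16 revolutions per day

16 revolutions per day


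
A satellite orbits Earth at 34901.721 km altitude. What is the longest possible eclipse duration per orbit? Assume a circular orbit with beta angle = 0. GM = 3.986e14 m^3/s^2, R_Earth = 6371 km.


r = 41272.7210 km
T = 1390.7678 min
Eclipse fraction = arcsin(R_E/r)/pi = arcsin(6371.0000/41272.7210)/pi
= arcsin(0.1543635)/pi = 0.04933267
Eclipse duration = 0.04933267 * 1390.7678 = 68.6103 min

68.6103 minutes


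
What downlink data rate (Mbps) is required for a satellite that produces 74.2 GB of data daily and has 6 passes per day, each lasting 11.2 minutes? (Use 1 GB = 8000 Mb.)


total contact time = 6 * 11.2 * 60 = 4032.0000 s
data = 74.2 GB = 593600.0000 Mb
rate = 593600.0000 / 4032.0000 = 147.2222 Mbps

147.2222 Mbps


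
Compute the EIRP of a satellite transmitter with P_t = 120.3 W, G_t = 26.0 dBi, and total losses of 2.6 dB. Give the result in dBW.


Pt = 120.3 W = 20.8027 dBW
EIRP = Pt_dBW + Gt - losses = 20.8027 + 26.0 - 2.6 = 44.2027 dBW

44.2027 dBW


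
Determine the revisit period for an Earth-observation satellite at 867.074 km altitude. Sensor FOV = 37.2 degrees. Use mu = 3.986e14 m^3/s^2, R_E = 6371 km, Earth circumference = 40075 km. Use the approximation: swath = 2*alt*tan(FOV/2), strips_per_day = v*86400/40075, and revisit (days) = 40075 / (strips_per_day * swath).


swath = 2*867.074*tan(0.3246312) = 583.6053 km
v = sqrt(mu/r) = 7420.9095 m/s = 7.4209 km/s
strips/day = v*86400/40075 = 7.4209*86400/40075 = 15.9992
coverage/day = strips * swath = 15.9992 * 583.6053 = 9337.1979 km
revisit = 40075 / 9337.1979 = 4.2920 days

4.2920 days


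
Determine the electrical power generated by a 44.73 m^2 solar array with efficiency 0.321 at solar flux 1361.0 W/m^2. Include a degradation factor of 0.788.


P = area * eta * S * degradation
P = 44.73 * 0.321 * 1361.0 * 0.788
P = 15398.8495 W

15398.8495 W


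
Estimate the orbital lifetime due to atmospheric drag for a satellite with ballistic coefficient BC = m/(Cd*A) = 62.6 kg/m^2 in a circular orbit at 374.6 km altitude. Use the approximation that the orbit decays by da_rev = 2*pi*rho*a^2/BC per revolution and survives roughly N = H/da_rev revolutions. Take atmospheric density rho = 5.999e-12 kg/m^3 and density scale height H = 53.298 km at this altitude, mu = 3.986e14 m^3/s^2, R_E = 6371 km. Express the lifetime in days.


a = R_E + alt = 6745.6000 km = 6.7456e+06 m
da_rev = 2*pi*rho*a^2/BC = 2*pi*5.999e-12*(6.7456e+06)^2/62.6 = 27.398423 m per revolution
N = H/da_rev = 53298.0000 m / 27.398423 m = 1945.2944 revolutions
P = 2*pi*sqrt(a^3/mu) = 5513.6869 s
lifetime = N*P = 1945.2944 * 5513.6869 = 1.0725744e+07 s = 124.1406 days

124.1406 days


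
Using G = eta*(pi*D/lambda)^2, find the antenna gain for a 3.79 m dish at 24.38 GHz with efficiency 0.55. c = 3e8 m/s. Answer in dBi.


lambda = c/f = 3e8 / 2.438e+10 = 0.01230517 m
G = eta*(pi*D/lambda)^2 = 0.55*(pi*3.79/0.01230517)^2
G = 514950.8128 (linear)
G = 10*log10(514950.8128) = 57.1177 dBi

57.1177 dBi


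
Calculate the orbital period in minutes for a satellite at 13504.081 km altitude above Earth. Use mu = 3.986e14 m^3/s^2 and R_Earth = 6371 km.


r = 19875.0810 km = 1.9875081e+07 m
T = 2*pi*sqrt(r^3/mu) = 2*pi*sqrt(7.8510315e+21 / 3.986e14)
T = 27885.2525 s = 464.7542 min

464.7542 minutes


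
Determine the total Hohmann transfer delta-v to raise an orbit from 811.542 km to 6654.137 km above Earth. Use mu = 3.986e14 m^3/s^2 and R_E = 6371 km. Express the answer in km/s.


r1 = 7182.5420 km = 7.182542e+06 m
r2 = 13025.1370 km = 1.3025137e+07 m
dv1 = sqrt(mu/r1)*(sqrt(2*r2/(r1+r2)) - 1) = 1008.6493 m/s
dv2 = sqrt(mu/r2)*(1 - sqrt(2*r1/(r1+r2))) = 867.7813 m/s
total dv = |dv1| + |dv2| = 1008.6493 + 867.7813 = 1876.4305 m/s = 1.8764 km/s

1.8764 km/s


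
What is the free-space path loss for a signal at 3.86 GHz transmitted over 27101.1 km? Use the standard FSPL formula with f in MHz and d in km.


f = 3.86 GHz = 3860.0000 MHz
d = 27101.1 km
FSPL = 32.44 + 20*log10(3860.0000) + 20*log10(27101.1)
FSPL = 32.44 + 71.7317 + 88.6597
FSPL = 192.8315 dB

192.8315 dB


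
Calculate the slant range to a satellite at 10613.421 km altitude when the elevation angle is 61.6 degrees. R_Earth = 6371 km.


h = 10613.421 km, el = 61.6 deg
d = -R_E*sin(el) + sqrt((R_E*sin(el))^2 + 2*R_E*h + h^2)
d = -6371.0000*sin(1.0751) + sqrt((6371.0000*0.8796486)^2 + 2*6371.0000*10613.421 + 10613.421^2)
d = 11107.6838 km

11107.6838 km


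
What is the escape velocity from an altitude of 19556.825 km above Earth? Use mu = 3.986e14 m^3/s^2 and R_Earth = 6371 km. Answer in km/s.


r = 6371.0 + 19556.825 = 25927.8250 km = 2.5927825e+07 m
v_esc = sqrt(2*mu/r) = sqrt(2*3.986e14 / 2.5927825e+07)
v_esc = 5544.9879 m/s = 5.5450 km/s

5.5450 km/s


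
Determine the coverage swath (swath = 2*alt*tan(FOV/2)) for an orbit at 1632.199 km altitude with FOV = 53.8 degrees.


FOV = 53.8 deg = 0.9389871 rad
swath = 2 * alt * tan(FOV/2) = 2 * 1632.199 * tan(0.4694936)
swath = 2 * 1632.199 * 0.507329
swath = 1656.1236 km

1656.1236 km


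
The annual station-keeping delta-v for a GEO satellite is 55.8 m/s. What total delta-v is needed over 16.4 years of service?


dV = rate * years = 55.8 * 16.4
dV = 915.1200 m/s

915.1200 m/s


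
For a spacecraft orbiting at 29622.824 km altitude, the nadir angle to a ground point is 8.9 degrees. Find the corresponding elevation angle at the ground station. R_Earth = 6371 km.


r = R_E + alt = 35993.8240 km
Law of sines in the satellite / Earth-center / ground-point triangle:
  sin(nadir)/R_E = sin(90 + el)/r  =>  cos(el) = (r/R_E)*sin(nadir)
cos(el) = (35993.8240 / 6371.0000) * sin(8.9 deg) = 0.8740572
el = arccos(0.8740572) = 29.0664 deg
(Earth-central angle = 90 - nadir - el = 52.0336 deg)

29.0664 degrees


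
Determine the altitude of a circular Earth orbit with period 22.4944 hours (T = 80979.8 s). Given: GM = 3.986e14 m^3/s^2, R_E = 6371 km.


T = 80979.8 s
r = (mu*T^2/(4*pi^2))^(1/3) = (3.986e14 * 80979.8^2 / (4*pi^2))^(1/3)
r = 4.0455445e+07 m = 40455.4453 km
alt = r - R_E = 40455.4453 - 6371 = 34084.4453 km

34084.4453 km


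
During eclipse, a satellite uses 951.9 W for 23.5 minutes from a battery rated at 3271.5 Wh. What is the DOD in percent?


E_used = P * t / 60 = 951.9 * 23.5 / 60 = 372.8275 Wh
DOD = E_used / E_total * 100 = 372.8275 / 3271.5 * 100
DOD = 11.3962 %

11.3962 %


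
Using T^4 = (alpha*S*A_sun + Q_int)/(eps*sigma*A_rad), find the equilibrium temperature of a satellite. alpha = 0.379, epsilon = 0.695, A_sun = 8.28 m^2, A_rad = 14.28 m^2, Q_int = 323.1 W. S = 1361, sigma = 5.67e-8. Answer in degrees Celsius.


Numerator = alpha*S*A_sun + Q_int = 0.379*1361*8.28 + 323.1 = 4594.0813 W
Denominator = eps*sigma*A_rad = 0.695*5.67e-8*14.28 = 5.6272482e-07 W/K^4
T^4 = 8.1639927e+09 K^4
T = 300.5908 K = 27.4408 C

27.4408 degrees Celsius


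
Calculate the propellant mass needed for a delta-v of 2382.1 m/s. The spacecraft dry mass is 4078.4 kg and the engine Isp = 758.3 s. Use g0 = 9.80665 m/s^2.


ve = Isp * g0 = 758.3 * 9.80665 = 7436.382695 m/s
mass ratio = exp(dv/ve) = exp(2382.1/7436.382695) = 1.37758295
m_prop = m_dry * (mr - 1) = 4078.4 * (1.37758295 - 1)
m_prop = 1539.9343 kg

1539.9343 kg


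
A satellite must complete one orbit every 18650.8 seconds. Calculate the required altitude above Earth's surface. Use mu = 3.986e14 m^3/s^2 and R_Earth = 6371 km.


T = 18650.8 s
r = (mu*T^2/(4*pi^2))^(1/3) = (3.986e14 * 18650.8^2 / (4*pi^2))^(1/3)
r = 1.5200487e+07 m = 15200.4868 km
alt = r - R_E = 15200.4868 - 6371 = 8829.4868 km

8829.4868 km


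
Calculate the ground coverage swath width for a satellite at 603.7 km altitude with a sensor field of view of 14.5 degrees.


FOV = 14.5 deg = 0.2530727 rad
swath = 2 * alt * tan(FOV/2) = 2 * 603.7 * tan(0.1265364)
swath = 2 * 603.7 * 0.1272161
swath = 153.6007 km

153.6007 km


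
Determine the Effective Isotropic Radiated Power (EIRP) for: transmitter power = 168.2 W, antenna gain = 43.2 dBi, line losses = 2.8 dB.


Pt = 168.2 W = 22.2583 dBW
EIRP = Pt_dBW + Gt - losses = 22.2583 + 43.2 - 2.8 = 62.6583 dBW

62.6583 dBW


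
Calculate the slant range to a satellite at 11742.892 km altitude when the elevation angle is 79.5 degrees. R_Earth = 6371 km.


h = 11742.892 km, el = 79.5 deg
d = -R_E*sin(el) + sqrt((R_E*sin(el))^2 + 2*R_E*h + h^2)
d = -6371.0000*sin(1.3875) + sqrt((6371.0000*0.9832549)^2 + 2*6371.0000*11742.892 + 11742.892^2)
d = 11812.3284 km

11812.3284 km


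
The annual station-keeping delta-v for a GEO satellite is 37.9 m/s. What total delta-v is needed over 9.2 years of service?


dV = rate * years = 37.9 * 9.2
dV = 348.6800 m/s

348.6800 m/s


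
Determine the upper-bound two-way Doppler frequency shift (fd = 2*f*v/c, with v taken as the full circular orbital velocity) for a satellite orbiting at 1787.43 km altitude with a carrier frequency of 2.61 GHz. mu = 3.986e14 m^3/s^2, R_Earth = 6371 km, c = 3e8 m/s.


r = 8.15843e+06 m
v = sqrt(mu/r) = 6989.8097 m/s (worst-case radial velocity)
f = 2.61 GHz = 2.61e+09 Hz
fd = 2*f*v/c = 2*2.61e+09*6989.8097/3.0e+08
fd = 121622.6886 Hz

121622.6886 Hz


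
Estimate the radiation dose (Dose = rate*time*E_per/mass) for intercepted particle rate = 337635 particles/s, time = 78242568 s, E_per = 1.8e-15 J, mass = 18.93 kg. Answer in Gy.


Total energy deposited = rate * time * E_per
  = 337635 * 78242568 * 1.8e-15 = 0.04755137 J
Dose = E_total / mass = 0.04755137 / 18.93
Dose = 0.002511958 Gy

0.0025 Gy


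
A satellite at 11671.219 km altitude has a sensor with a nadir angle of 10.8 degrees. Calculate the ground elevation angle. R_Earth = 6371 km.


r = R_E + alt = 18042.2190 km
Law of sines in the satellite / Earth-center / ground-point triangle:
  sin(nadir)/R_E = sin(90 + el)/r  =>  cos(el) = (r/R_E)*sin(nadir)
cos(el) = (18042.2190 / 6371.0000) * sin(10.8 deg) = 0.5306506
el = arccos(0.5306506) = 57.9506 deg
(Earth-central angle = 90 - nadir - el = 21.2494 deg)

57.9506 degrees


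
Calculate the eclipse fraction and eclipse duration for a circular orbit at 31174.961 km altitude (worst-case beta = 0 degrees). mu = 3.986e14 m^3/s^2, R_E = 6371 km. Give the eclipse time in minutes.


r = 37545.9610 km
T = 1206.7153 min
Eclipse fraction = arcsin(R_E/r)/pi = arcsin(6371.0000/37545.9610)/pi
= arcsin(0.1696854)/pi = 0.05427514
Eclipse duration = 0.05427514 * 1206.7153 = 65.4946 min

65.4946 minutes


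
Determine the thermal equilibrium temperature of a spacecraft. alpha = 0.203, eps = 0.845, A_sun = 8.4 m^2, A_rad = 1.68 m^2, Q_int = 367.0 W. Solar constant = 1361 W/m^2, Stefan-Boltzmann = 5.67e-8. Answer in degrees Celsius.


Numerator = alpha*S*A_sun + Q_int = 0.203*1361*8.4 + 367.0 = 2687.7772 W
Denominator = eps*sigma*A_rad = 0.845*5.67e-8*1.68 = 8.049132e-08 W/K^4
T^4 = 3.3392137e+10 K^4
T = 427.4753 K = 154.3253 C

154.3253 degrees Celsius


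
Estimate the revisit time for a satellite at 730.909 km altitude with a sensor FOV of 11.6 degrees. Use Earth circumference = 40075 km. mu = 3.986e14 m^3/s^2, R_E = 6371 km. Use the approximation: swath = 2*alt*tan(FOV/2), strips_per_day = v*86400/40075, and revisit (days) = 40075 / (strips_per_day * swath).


swath = 2*730.909*tan(0.1012291) = 148.4861 km
v = sqrt(mu/r) = 7491.7124 m/s = 7.4917 km/s
strips/day = v*86400/40075 = 7.4917*86400/40075 = 16.1518
coverage/day = strips * swath = 16.1518 * 148.4861 = 2398.3192 km
revisit = 40075 / 2398.3192 = 16.7096 days

16.7096 days


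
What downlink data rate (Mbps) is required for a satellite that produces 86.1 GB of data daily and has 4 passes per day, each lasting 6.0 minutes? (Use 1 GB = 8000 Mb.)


total contact time = 4 * 6.0 * 60 = 1440.0000 s
data = 86.1 GB = 688800.0000 Mb
rate = 688800.0000 / 1440.0000 = 478.3333 Mbps

478.3333 Mbps


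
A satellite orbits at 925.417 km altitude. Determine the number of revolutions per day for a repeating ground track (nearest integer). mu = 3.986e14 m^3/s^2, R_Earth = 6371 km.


r = 7.296417e+06 m
T = 2*pi*sqrt(r^3/mu) = 6202.6274 s = 103.3771 min
revs/day = 1440 / 103.3771 = 13.9296
Rounded: 14 revolutions per day

14 revolutions per day


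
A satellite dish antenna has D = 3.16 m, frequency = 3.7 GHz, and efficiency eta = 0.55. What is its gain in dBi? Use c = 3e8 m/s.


lambda = c/f = 3e8 / 3.7e+09 = 0.08108108 m
G = eta*(pi*D/lambda)^2 = 0.55*(pi*3.16/0.08108108)^2
G = 8245.1306 (linear)
G = 10*log10(8245.1306) = 39.1620 dBi

39.1620 dBi


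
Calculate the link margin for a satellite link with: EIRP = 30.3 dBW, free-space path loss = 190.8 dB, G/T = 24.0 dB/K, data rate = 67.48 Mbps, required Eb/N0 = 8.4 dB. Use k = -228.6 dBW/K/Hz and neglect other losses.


C/N0 = EIRP - FSPL + G/T - k = 30.3 - 190.8 + 24.0 - (-228.6)
C/N0 = 92.1000 dB-Hz
R_b = 67.48 Mbps = 6.748e+07 bps -> 10*log10(R_b) = 78.2918 dB-Hz
Eb/N0 = C/N0 - 10*log10(R_b) = 92.1000 - 78.2918 = 13.8082 dB
Margin = Eb/N0 - Eb/N0_req = 13.8082 - 8.4 = 5.4082 dB (link closes)

5.4082 dB


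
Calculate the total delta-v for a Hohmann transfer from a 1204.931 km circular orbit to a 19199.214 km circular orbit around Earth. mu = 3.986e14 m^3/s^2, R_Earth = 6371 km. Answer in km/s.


r1 = 7575.9310 km = 7.575931e+06 m
r2 = 25570.2140 km = 2.5570214e+07 m
dv1 = sqrt(mu/r1)*(sqrt(2*r2/(r1+r2)) - 1) = 1756.2735 m/s
dv2 = sqrt(mu/r2)*(1 - sqrt(2*r1/(r1+r2))) = 1278.7947 m/s
total dv = |dv1| + |dv2| = 1756.2735 + 1278.7947 = 3035.0681 m/s = 3.0351 km/s

3.0351 km/s
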